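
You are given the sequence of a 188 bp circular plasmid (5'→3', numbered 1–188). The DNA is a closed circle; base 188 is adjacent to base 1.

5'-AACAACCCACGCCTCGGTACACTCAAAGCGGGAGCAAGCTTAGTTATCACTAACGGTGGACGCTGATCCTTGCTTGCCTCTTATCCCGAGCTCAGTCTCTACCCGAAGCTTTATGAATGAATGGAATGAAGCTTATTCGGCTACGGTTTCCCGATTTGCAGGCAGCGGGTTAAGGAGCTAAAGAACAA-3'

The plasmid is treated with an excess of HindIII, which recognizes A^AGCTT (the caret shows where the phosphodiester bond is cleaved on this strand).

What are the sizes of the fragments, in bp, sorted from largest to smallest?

95, 70, 23 bp

HindIII sites (AAGCTT) start at positions 36, 106, 129.
HindIII cuts after the first base of each site, so after positions 36, 106, 129.
Circular molecule, 3 cuts → 3 fragments:
  37–106 → 70 bp
  107–129 → 23 bp
  130–188 then 1–36 → 59 + 36 = 95 bp
Sorted largest to smallest: 95, 70, 23 bp.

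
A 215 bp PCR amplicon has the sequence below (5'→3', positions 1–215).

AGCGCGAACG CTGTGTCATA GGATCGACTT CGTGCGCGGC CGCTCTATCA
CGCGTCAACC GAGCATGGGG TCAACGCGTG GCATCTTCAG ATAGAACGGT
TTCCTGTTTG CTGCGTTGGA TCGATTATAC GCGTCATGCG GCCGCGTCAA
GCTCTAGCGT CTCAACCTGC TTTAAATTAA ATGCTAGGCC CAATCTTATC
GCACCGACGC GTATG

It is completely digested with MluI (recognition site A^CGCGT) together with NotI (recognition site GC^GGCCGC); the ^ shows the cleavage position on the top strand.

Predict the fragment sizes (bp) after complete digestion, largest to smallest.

68, 55, 37, 24, 13, 10, 8 bp

MluI sites (ACGCGT) start at positions 50, 74, 129, 207.
MluI cuts after the first base of each site, so after positions 50, 74, 129, 207.
NotI sites (GCGGCCGC) start at positions 36, 138.
NotI cuts after base 2 of each site, so after positions 37, 139.
Combined cut positions: 37, 50, 74, 129, 139, 207.
Linear molecule, 6 cuts → 7 fragments:
  1–37 → 37 bp
  38–50 → 13 bp
  51–74 → 24 bp
  75–129 → 55 bp
  130–139 → 10 bp
  140–207 → 68 bp
  208–215 → 8 bp
Sorted largest to smallest: 68, 55, 37, 24, 13, 10, 8 bp.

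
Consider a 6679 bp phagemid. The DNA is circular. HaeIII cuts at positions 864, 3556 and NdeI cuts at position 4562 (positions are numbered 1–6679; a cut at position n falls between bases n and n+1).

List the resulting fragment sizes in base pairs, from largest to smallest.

2981, 2692, 1006 bp

Combined cut positions (sorted): 864, 3556, 4562.
Circular molecule, 3 cuts → 3 fragments:
  3556 − 864 = 2692 bp
  4562 − 3556 = 1006 bp
  wrap: 6679 − 4562 + 864 = 2981 bp
Sorted largest to smallest: 2981, 2692, 1006 bp.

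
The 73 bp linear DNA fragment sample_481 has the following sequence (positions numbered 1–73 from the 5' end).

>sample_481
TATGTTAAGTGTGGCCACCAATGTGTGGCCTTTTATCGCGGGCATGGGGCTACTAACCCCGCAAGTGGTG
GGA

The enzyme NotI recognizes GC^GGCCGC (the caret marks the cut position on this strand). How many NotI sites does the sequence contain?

0

No occurrence of GCGGCCGC is present in the sequence.
NotI does not cut: 0 sites.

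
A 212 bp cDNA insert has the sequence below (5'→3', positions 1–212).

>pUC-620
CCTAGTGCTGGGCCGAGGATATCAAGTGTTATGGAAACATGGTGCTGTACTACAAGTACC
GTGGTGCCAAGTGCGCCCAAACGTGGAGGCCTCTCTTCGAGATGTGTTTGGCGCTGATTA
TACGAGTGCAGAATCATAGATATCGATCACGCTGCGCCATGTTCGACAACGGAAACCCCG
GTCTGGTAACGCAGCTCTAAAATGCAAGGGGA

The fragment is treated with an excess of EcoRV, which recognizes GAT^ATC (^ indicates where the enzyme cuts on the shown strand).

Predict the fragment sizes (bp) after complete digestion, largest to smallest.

121, 71, 20 bp

EcoRV sites (GATATC) start at positions 18, 139.
EcoRV cuts after base 3 of each site, so after positions 20, 141.
Linear molecule, 2 cuts → 3 fragments:
  1–20 → 20 bp
  21–141 → 121 bp
  142–212 → 71 bp
Sorted largest to smallest: 121, 71, 20 bp.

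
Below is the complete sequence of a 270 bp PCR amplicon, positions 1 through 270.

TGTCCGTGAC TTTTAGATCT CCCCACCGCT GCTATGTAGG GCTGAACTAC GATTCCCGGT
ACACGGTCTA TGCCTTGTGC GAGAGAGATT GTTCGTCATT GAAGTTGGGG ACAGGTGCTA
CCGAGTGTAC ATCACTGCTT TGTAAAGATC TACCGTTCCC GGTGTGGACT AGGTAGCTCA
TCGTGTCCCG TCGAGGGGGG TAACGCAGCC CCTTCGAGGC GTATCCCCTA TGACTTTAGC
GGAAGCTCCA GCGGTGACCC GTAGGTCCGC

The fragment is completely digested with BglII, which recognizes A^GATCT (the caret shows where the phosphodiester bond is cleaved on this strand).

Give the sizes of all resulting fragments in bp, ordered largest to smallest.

BglII sites (AGATCT) start at positions 15, 146.
BglII cuts after the first base of each site, so after positions 15, 146.
Linear molecule, 2 cuts → 3 fragments:
  1–15 → 15 bp
  16–146 → 131 bp
  147–270 → 124 bp
Sorted largest to smallest: 131, 124, 15 bp.

131, 124, 15 bp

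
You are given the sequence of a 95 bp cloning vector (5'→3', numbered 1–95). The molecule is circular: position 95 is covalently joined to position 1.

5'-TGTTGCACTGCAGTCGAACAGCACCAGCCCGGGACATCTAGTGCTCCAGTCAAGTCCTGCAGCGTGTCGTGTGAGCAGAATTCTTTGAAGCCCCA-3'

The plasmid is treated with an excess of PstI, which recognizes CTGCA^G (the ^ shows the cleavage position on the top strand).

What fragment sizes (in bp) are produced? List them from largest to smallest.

PstI sites (CTGCAG) start at positions 8, 57.
PstI cuts after base 5 of each site (before the last base), so after positions 12, 61.
Circular molecule, 2 cuts → 2 fragments:
  13–61 → 49 bp
  62–95 then 1–12 → 34 + 12 = 46 bp
Sorted largest to smallest: 49, 46 bp.

49, 46 bp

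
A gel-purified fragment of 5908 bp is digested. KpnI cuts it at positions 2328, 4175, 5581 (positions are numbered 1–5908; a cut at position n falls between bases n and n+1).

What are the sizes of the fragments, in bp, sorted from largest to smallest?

Linear molecule, 3 cuts → 4 fragments:
  2328 − 0 = 2328 bp
  4175 − 2328 = 1847 bp
  5581 − 4175 = 1406 bp
  5908 − 5581 = 327 bp
Sorted largest to smallest: 2328, 1847, 1406, 327 bp.

2328, 1847, 1406, 327 bp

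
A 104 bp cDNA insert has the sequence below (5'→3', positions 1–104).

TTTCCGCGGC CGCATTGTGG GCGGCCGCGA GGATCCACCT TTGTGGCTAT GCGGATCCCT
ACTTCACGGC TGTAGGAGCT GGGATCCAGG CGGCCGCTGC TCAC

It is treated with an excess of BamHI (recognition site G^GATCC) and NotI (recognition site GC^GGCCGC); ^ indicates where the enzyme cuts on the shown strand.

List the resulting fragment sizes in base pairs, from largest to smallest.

29, 22, 15, 13, 9, 9, 7 bp

BamHI sites (GGATCC) start at positions 31, 53, 82.
BamHI cuts after the first base of each site, so after positions 31, 53, 82.
NotI sites (GCGGCCGC) start at positions 6, 21, 90.
NotI cuts after base 2 of each site, so after positions 7, 22, 91.
Combined cut positions: 7, 22, 31, 53, 82, 91.
Linear molecule, 6 cuts → 7 fragments:
  1–7 → 7 bp
  8–22 → 15 bp
  23–31 → 9 bp
  32–53 → 22 bp
  54–82 → 29 bp
  83–91 → 9 bp
  92–104 → 13 bp
Sorted largest to smallest: 29, 22, 15, 13, 9, 9, 7 bp.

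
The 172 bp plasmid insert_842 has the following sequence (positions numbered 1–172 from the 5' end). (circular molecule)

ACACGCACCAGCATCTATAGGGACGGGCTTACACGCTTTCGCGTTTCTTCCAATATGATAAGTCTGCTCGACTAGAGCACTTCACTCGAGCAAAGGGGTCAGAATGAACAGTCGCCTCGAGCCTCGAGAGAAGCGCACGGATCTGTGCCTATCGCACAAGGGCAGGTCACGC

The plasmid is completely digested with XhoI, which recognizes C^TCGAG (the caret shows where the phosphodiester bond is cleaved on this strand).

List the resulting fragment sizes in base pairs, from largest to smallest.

134, 31, 7 bp

XhoI sites (CTCGAG) start at positions 85, 116, 123.
XhoI cuts after the first base of each site, so after positions 85, 116, 123.
Circular molecule, 3 cuts → 3 fragments:
  86–116 → 31 bp
  117–123 → 7 bp
  124–172 then 1–85 → 49 + 85 = 134 bp
Sorted largest to smallest: 134, 31, 7 bp.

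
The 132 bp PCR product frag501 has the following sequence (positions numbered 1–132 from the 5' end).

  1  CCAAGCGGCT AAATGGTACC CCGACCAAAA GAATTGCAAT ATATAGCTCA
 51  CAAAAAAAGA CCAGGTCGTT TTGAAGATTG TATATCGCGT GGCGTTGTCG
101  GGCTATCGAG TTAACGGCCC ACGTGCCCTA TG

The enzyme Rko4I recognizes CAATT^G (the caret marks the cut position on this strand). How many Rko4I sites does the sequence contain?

0

No occurrence of CAATTG is present in the sequence.
Rko4I does not cut: 0 sites.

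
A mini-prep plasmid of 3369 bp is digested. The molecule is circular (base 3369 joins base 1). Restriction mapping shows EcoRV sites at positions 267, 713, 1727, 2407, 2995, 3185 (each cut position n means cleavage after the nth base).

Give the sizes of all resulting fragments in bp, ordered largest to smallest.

Circular molecule, 6 cuts → 6 fragments:
  713 − 267 = 446 bp
  1727 − 713 = 1014 bp
  2407 − 1727 = 680 bp
  2995 − 2407 = 588 bp
  3185 − 2995 = 190 bp
  wrap: 3369 − 3185 + 267 = 451 bp
Sorted largest to smallest: 1014, 680, 588, 451, 446, 190 bp.

1014, 680, 588, 451, 446, 190 bp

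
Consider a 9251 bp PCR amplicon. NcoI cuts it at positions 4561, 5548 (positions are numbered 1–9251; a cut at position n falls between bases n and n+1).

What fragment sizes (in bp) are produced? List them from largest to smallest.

4561, 3703, 987 bp

Linear molecule, 2 cuts → 3 fragments:
  4561 − 0 = 4561 bp
  5548 − 4561 = 987 bp
  9251 − 5548 = 3703 bp
Sorted largest to smallest: 4561, 3703, 987 bp.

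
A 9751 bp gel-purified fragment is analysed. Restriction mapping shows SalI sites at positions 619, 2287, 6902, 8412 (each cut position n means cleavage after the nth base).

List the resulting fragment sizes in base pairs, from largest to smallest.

Linear molecule, 4 cuts → 5 fragments:
  619 − 0 = 619 bp
  2287 − 619 = 1668 bp
  6902 − 2287 = 4615 bp
  8412 − 6902 = 1510 bp
  9751 − 8412 = 1339 bp
Sorted largest to smallest: 4615, 1668, 1510, 1339, 619 bp.

4615, 1668, 1510, 1339, 619 bp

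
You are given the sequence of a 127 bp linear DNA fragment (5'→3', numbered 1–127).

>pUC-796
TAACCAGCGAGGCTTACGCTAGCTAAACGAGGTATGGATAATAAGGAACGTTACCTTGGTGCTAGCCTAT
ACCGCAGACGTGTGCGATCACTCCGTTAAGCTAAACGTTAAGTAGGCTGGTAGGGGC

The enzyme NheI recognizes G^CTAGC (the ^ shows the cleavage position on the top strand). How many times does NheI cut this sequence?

GCTAGC occurs starting at positions 18, 61.
NheI cuts at 2 sites.

2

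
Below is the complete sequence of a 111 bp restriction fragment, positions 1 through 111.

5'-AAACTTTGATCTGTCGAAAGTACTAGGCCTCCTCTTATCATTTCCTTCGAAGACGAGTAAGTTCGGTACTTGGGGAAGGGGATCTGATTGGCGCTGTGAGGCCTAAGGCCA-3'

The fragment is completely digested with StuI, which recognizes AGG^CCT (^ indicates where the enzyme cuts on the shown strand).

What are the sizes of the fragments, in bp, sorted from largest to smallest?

74, 27, 10 bp

StuI sites (AGGCCT) start at positions 25, 99.
StuI cuts after base 3 of each site, so after positions 27, 101.
Linear molecule, 2 cuts → 3 fragments:
  1–27 → 27 bp
  28–101 → 74 bp
  102–111 → 10 bp
Sorted largest to smallest: 74, 27, 10 bp.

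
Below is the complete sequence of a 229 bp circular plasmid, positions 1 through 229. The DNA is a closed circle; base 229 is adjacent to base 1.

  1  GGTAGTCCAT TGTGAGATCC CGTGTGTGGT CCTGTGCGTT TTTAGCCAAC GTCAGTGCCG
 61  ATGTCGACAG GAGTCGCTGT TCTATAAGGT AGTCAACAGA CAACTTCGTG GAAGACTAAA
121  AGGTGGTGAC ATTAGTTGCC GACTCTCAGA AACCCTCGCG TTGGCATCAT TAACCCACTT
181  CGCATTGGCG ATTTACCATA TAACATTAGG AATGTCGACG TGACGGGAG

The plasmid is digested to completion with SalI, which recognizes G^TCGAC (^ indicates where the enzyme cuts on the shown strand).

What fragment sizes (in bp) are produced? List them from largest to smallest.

151, 78 bp

SalI sites (GTCGAC) start at positions 63, 214.
SalI cuts after the first base of each site, so after positions 63, 214.
Circular molecule, 2 cuts → 2 fragments:
  64–214 → 151 bp
  215–229 then 1–63 → 15 + 63 = 78 bp
Sorted largest to smallest: 151, 78 bp.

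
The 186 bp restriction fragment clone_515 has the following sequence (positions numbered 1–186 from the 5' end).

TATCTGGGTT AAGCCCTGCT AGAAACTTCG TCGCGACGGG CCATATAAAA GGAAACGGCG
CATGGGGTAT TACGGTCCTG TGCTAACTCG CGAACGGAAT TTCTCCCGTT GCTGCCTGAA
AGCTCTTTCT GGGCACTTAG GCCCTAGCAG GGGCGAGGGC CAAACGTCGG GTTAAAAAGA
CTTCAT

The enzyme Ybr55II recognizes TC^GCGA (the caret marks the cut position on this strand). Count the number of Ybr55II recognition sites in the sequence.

TCGCGA occurs starting at positions 31, 88.
Ybr55II cuts at 2 sites.

2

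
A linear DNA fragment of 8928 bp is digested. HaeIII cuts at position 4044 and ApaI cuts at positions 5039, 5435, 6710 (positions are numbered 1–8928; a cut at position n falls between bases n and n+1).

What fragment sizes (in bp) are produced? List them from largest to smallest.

4044, 2218, 1275, 995, 396 bp

Combined cut positions (sorted): 4044, 5039, 5435, 6710.
Linear molecule, 4 cuts → 5 fragments:
  4044 − 0 = 4044 bp
  5039 − 4044 = 995 bp
  5435 − 5039 = 396 bp
  6710 − 5435 = 1275 bp
  8928 − 6710 = 2218 bp
Sorted largest to smallest: 4044, 2218, 1275, 995, 396 bp.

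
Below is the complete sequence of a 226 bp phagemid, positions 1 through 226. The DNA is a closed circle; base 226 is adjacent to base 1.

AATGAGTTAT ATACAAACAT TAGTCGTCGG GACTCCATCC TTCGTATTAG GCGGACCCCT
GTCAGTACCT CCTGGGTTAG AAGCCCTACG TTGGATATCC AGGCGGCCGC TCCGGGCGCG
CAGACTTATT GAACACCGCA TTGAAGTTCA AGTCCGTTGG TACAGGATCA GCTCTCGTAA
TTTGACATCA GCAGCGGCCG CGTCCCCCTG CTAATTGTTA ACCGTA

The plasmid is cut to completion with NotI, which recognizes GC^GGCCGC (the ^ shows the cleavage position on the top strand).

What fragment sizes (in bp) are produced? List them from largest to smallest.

NotI sites (GCGGCCGC) start at positions 103, 194.
NotI cuts after base 2 of each site, so after positions 104, 195.
Circular molecule, 2 cuts → 2 fragments:
  105–195 → 91 bp
  196–226 then 1–104 → 31 + 104 = 135 bp
Sorted largest to smallest: 135, 91 bp.

135, 91 bp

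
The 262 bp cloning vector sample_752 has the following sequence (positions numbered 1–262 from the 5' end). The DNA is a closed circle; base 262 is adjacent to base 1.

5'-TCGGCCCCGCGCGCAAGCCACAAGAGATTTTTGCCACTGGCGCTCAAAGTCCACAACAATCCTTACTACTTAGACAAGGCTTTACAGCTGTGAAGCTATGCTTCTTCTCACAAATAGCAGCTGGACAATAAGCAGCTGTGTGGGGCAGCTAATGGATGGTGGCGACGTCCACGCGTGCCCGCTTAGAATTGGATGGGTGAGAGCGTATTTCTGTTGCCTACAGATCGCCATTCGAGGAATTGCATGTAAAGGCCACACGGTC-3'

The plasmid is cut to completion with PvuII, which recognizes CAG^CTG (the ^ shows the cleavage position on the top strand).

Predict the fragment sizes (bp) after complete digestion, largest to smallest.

PvuII sites (CAGCTG) start at positions 85, 118, 133.
PvuII cuts after base 3 of each site, so after positions 87, 120, 135.
Circular molecule, 3 cuts → 3 fragments:
  88–120 → 33 bp
  121–135 → 15 bp
  136–262 then 1–87 → 127 + 87 = 214 bp
Sorted largest to smallest: 214, 33, 15 bp.

214, 33, 15 bp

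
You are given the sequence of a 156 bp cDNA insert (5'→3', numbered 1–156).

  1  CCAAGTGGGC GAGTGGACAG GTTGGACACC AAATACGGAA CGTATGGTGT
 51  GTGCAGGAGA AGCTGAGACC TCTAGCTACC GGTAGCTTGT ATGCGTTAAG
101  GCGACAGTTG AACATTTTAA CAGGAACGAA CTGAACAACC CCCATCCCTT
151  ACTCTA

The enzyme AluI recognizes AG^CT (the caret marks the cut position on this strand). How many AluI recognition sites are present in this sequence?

AGCT occurs starting at positions 61, 74, 84.
AluI cuts at 3 sites.

3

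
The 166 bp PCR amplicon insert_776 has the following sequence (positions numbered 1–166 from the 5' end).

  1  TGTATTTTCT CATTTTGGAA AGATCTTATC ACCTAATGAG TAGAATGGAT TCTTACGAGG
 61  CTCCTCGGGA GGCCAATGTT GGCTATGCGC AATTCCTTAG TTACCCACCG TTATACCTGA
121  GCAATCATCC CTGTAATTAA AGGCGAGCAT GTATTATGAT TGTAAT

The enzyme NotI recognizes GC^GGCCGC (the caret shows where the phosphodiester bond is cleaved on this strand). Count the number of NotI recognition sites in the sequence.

No occurrence of GCGGCCGC is present in the sequence.
NotI does not cut: 0 sites.

0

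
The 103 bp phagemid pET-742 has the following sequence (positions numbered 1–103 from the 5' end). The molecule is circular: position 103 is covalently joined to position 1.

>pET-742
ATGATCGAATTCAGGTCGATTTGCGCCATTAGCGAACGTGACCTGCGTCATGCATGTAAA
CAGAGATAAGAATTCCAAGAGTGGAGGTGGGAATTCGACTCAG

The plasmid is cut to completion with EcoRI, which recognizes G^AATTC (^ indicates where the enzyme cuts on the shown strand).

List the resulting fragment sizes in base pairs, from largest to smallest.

EcoRI sites (GAATTC) start at positions 7, 70, 91.
EcoRI cuts after the first base of each site, so after positions 7, 70, 91.
Circular molecule, 3 cuts → 3 fragments:
  8–70 → 63 bp
  71–91 → 21 bp
  92–103 then 1–7 → 12 + 7 = 19 bp
Sorted largest to smallest: 63, 21, 19 bp.

63, 21, 19 bp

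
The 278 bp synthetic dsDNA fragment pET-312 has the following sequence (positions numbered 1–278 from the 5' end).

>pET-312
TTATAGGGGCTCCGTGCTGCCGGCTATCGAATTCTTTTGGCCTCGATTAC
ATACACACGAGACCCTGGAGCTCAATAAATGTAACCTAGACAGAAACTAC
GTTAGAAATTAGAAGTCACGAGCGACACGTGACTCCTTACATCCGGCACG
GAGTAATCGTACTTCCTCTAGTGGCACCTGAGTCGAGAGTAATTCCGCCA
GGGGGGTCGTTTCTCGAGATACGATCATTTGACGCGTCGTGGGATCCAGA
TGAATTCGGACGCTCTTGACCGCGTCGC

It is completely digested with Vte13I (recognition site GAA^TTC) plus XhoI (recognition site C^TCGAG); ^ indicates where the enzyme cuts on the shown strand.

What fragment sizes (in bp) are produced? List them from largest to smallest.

Vte13I sites (GAATTC) start at positions 29, 252.
Vte13I cuts after base 3 of each site, so after positions 31, 254.
The XhoI site (CTCGAG) starts at position 213.
XhoI cuts after the first base of each site, so after position 213.
Combined cut positions: 31, 213, 254.
Linear molecule, 3 cuts → 4 fragments:
  1–31 → 31 bp
  32–213 → 182 bp
  214–254 → 41 bp
  255–278 → 24 bp
Sorted largest to smallest: 182, 41, 31, 24 bp.

182, 41, 31, 24 bp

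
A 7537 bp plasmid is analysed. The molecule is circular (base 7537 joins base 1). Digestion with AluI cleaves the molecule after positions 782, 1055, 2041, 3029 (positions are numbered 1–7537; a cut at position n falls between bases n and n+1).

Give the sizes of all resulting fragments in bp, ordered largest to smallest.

Circular molecule, 4 cuts → 4 fragments:
  1055 − 782 = 273 bp
  2041 − 1055 = 986 bp
  3029 − 2041 = 988 bp
  wrap: 7537 − 3029 + 782 = 5290 bp
Sorted largest to smallest: 5290, 988, 986, 273 bp.

5290, 988, 986, 273 bp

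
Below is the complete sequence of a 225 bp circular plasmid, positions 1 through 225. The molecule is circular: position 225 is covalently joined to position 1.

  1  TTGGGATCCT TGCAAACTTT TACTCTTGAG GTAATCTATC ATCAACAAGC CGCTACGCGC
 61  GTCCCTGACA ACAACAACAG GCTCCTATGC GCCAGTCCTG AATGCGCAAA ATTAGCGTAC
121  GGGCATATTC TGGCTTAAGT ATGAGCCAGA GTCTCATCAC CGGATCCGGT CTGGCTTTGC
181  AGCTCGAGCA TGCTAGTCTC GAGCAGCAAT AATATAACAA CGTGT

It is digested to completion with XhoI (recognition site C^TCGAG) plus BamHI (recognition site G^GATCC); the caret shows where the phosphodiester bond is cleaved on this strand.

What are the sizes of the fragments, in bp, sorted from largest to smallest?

XhoI sites (CTCGAG) start at positions 183, 198.
XhoI cuts after the first base of each site, so after positions 183, 198.
BamHI sites (GGATCC) start at positions 4, 162.
BamHI cuts after the first base of each site, so after positions 4, 162.
Combined cut positions: 4, 162, 183, 198.
Circular molecule, 4 cuts → 4 fragments:
  5–162 → 158 bp
  163–183 → 21 bp
  184–198 → 15 bp
  199–225 then 1–4 → 27 + 4 = 31 bp
Sorted largest to smallest: 158, 31, 21, 15 bp.

158, 31, 21, 15 bp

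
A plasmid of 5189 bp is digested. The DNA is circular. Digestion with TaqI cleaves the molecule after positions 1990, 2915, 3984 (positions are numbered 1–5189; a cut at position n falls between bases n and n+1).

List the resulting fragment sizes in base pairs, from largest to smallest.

3195, 1069, 925 bp

Circular molecule, 3 cuts → 3 fragments:
  2915 − 1990 = 925 bp
  3984 − 2915 = 1069 bp
  wrap: 5189 − 3984 + 1990 = 3195 bp
Sorted largest to smallest: 3195, 1069, 925 bp.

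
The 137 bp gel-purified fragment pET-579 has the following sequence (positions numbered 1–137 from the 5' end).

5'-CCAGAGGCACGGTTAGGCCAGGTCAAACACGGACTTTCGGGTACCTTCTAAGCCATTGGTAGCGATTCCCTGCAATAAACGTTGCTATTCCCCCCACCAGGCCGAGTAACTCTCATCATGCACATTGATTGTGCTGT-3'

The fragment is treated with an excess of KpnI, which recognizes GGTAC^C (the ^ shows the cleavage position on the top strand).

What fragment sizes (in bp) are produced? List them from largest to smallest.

93, 44 bp

The KpnI site (GGTACC) starts at position 40.
KpnI cuts after base 5 of each site (before the last base), so after position 44.
Linear molecule, 1 cut → 2 fragments:
  1–44 → 44 bp
  45–137 → 93 bp
Sorted largest to smallest: 93, 44 bp.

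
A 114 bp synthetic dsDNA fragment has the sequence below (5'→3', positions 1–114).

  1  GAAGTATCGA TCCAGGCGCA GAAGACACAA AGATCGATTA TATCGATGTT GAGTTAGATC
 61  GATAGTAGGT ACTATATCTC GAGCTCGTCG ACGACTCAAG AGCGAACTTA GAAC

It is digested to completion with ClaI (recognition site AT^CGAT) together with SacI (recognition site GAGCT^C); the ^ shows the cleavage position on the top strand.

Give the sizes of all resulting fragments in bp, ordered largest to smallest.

29, 27, 26, 16, 9, 7 bp

ClaI sites (ATCGAT) start at positions 6, 33, 42, 58.
ClaI cuts after base 2 of each site, so after positions 7, 34, 43, 59.
The SacI site (GAGCTC) starts at position 81.
SacI cuts after base 5 of each site (before the last base), so after position 85.
Combined cut positions: 7, 34, 43, 59, 85.
Linear molecule, 5 cuts → 6 fragments:
  1–7 → 7 bp
  8–34 → 27 bp
  35–43 → 9 bp
  44–59 → 16 bp
  60–85 → 26 bp
  86–114 → 29 bp
Sorted largest to smallest: 29, 27, 26, 16, 9, 7 bp.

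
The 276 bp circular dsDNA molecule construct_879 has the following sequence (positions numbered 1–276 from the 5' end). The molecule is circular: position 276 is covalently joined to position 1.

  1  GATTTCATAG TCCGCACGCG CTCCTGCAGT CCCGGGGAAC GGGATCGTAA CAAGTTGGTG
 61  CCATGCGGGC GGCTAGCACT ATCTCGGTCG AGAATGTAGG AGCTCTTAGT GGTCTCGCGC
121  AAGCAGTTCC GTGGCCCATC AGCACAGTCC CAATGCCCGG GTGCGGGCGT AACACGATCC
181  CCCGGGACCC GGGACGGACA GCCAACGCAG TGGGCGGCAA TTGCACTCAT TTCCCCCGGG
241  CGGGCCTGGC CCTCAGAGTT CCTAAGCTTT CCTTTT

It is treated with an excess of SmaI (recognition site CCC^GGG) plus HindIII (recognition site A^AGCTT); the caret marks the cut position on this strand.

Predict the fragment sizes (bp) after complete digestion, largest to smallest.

125, 47, 45, 27, 25, 7 bp

SmaI sites (CCCGGG) start at positions 31, 156, 181, 188, 235.
SmaI cuts after base 3 of each site, so after positions 33, 158, 183, 190, 237.
The HindIII site (AAGCTT) starts at position 264.
HindIII cuts after the first base of each site, so after position 264.
Combined cut positions: 33, 158, 183, 190, 237, 264.
Circular molecule, 6 cuts → 6 fragments:
  34–158 → 125 bp
  159–183 → 25 bp
  184–190 → 7 bp
  191–237 → 47 bp
  238–264 → 27 bp
  265–276 then 1–33 → 12 + 33 = 45 bp
Sorted largest to smallest: 125, 47, 45, 27, 25, 7 bp.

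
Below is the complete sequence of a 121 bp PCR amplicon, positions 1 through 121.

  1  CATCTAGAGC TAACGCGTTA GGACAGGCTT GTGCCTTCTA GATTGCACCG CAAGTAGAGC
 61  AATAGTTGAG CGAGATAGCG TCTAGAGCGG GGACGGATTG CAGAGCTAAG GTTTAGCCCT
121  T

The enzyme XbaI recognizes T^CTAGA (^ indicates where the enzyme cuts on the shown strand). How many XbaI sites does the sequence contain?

3

TCTAGA occurs starting at positions 3, 37, 81.
XbaI cuts at 3 sites.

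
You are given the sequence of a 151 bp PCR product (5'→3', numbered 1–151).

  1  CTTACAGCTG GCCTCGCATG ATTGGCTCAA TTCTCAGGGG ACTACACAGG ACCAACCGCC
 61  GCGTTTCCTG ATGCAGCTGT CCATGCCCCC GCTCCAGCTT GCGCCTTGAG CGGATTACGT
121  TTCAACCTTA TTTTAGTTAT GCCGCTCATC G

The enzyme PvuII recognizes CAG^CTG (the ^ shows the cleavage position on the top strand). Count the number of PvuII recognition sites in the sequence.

2

CAGCTG occurs starting at positions 5, 74.
PvuII cuts at 2 sites.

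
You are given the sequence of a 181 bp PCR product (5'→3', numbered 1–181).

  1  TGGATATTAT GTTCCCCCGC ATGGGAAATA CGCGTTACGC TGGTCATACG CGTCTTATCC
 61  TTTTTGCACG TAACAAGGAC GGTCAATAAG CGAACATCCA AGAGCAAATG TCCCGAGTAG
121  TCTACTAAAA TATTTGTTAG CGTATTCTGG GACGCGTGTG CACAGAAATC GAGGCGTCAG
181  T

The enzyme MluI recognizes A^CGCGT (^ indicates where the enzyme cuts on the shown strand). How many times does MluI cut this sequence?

3

ACGCGT occurs starting at positions 30, 48, 152.
MluI cuts at 3 sites.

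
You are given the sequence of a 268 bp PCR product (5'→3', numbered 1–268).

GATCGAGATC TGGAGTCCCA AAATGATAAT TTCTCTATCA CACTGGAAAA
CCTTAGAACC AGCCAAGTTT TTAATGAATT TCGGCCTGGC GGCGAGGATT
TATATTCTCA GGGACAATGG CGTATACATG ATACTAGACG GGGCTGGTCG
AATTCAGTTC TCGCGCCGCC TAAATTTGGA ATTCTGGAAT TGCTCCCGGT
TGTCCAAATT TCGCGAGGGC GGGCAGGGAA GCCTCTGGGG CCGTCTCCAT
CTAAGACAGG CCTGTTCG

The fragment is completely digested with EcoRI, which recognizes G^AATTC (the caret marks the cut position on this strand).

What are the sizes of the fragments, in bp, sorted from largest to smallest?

EcoRI sites (GAATTC) start at positions 150, 179.
EcoRI cuts after the first base of each site, so after positions 150, 179.
Linear molecule, 2 cuts → 3 fragments:
  1–150 → 150 bp
  151–179 → 29 bp
  180–268 → 89 bp
Sorted largest to smallest: 150, 89, 29 bp.

150, 89, 29 bp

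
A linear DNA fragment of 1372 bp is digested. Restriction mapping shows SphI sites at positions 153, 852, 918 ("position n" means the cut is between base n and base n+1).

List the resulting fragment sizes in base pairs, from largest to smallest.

Linear molecule, 3 cuts → 4 fragments:
  153 − 0 = 153 bp
  852 − 153 = 699 bp
  918 − 852 = 66 bp
  1372 − 918 = 454 bp
Sorted largest to smallest: 699, 454, 153, 66 bp.

699, 454, 153, 66 bp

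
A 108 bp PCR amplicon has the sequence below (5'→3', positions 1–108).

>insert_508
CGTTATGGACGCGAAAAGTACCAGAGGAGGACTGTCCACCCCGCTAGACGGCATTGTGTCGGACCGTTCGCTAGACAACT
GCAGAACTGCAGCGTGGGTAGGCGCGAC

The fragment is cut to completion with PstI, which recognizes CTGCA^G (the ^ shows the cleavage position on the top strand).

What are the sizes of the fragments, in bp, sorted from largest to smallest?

PstI sites (CTGCAG) start at positions 79, 87.
PstI cuts after base 5 of each site (before the last base), so after positions 83, 91.
Linear molecule, 2 cuts → 3 fragments:
  1–83 → 83 bp
  84–91 → 8 bp
  92–108 → 17 bp
Sorted largest to smallest: 83, 17, 8 bp.

83, 17, 8 bp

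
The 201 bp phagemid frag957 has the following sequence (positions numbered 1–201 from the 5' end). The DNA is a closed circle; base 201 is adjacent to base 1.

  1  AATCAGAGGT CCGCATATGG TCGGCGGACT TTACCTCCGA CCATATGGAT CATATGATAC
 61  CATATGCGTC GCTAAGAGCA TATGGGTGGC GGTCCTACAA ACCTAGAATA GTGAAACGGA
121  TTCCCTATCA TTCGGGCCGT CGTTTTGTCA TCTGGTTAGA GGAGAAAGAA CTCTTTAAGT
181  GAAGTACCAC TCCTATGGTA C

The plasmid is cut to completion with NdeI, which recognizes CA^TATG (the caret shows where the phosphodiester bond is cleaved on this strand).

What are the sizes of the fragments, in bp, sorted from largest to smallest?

NdeI sites (CATATG) start at positions 14, 42, 51, 61, 79.
NdeI cuts after base 2 of each site, so after positions 15, 43, 52, 62, 80.
Circular molecule, 5 cuts → 5 fragments:
  16–43 → 28 bp
  44–52 → 9 bp
  53–62 → 10 bp
  63–80 → 18 bp
  81–201 then 1–15 → 121 + 15 = 136 bp
Sorted largest to smallest: 136, 28, 18, 10, 9 bp.

136, 28, 18, 10, 9 bp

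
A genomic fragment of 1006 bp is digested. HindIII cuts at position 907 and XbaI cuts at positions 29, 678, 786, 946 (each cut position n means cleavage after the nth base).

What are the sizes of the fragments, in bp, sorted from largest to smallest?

649, 121, 108, 60, 39, 29 bp

Combined cut positions (sorted): 29, 678, 786, 907, 946.
Linear molecule, 5 cuts → 6 fragments:
  29 − 0 = 29 bp
  678 − 29 = 649 bp
  786 − 678 = 108 bp
  907 − 786 = 121 bp
  946 − 907 = 39 bp
  1006 − 946 = 60 bp
Sorted largest to smallest: 649, 121, 108, 60, 39, 29 bp.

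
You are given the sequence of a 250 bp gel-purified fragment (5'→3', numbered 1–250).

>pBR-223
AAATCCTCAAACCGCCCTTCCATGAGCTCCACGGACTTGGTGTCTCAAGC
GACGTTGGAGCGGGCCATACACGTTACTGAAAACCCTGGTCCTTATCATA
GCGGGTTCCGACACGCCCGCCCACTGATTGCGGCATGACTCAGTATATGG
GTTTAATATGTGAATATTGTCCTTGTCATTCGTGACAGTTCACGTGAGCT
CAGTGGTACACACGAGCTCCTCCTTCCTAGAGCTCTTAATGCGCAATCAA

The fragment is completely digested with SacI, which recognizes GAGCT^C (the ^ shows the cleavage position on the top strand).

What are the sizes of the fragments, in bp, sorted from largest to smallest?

172, 28, 18, 16, 16 bp

SacI sites (GAGCTC) start at positions 24, 196, 214, 230.
SacI cuts after base 5 of each site (before the last base), so after positions 28, 200, 218, 234.
Linear molecule, 4 cuts → 5 fragments:
  1–28 → 28 bp
  29–200 → 172 bp
  201–218 → 18 bp
  219–234 → 16 bp
  235–250 → 16 bp
Sorted largest to smallest: 172, 28, 18, 16, 16 bp.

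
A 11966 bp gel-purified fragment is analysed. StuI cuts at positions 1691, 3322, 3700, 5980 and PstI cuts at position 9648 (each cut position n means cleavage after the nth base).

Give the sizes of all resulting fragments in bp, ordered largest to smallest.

3668, 2318, 2280, 1691, 1631, 378 bp

Combined cut positions (sorted): 1691, 3322, 3700, 5980, 9648.
Linear molecule, 5 cuts → 6 fragments:
  1691 − 0 = 1691 bp
  3322 − 1691 = 1631 bp
  3700 − 3322 = 378 bp
  5980 − 3700 = 2280 bp
  9648 − 5980 = 3668 bp
  11966 − 9648 = 2318 bp
Sorted largest to smallest: 3668, 2318, 2280, 1691, 1631, 378 bp.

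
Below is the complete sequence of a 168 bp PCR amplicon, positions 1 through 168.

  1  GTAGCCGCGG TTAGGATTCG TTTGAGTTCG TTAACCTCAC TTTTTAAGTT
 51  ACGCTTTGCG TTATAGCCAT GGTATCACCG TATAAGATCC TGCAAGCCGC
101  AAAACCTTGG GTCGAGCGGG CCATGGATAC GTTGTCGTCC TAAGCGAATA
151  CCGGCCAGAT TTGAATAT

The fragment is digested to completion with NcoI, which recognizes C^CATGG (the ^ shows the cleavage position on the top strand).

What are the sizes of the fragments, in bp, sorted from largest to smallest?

NcoI sites (CCATGG) start at positions 67, 121.
NcoI cuts after the first base of each site, so after positions 67, 121.
Linear molecule, 2 cuts → 3 fragments:
  1–67 → 67 bp
  68–121 → 54 bp
  122–168 → 47 bp
Sorted largest to smallest: 67, 54, 47 bp.

67, 54, 47 bp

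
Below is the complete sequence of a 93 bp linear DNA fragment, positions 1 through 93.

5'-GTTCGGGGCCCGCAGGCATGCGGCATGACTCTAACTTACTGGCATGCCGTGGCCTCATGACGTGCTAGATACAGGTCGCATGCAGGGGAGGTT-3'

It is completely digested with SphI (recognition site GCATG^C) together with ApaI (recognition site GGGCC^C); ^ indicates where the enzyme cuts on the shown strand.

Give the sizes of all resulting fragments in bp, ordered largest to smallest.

SphI sites (GCATGC) start at positions 16, 42, 78.
SphI cuts after base 5 of each site (before the last base), so after positions 20, 46, 82.
The ApaI site (GGGCCC) starts at position 6.
ApaI cuts after base 5 of each site (before the last base), so after position 10.
Combined cut positions: 10, 20, 46, 82.
Linear molecule, 4 cuts → 5 fragments:
  1–10 → 10 bp
  11–20 → 10 bp
  21–46 → 26 bp
  47–82 → 36 bp
  83–93 → 11 bp
Sorted largest to smallest: 36, 26, 11, 10, 10 bp.

36, 26, 11, 10, 10 bp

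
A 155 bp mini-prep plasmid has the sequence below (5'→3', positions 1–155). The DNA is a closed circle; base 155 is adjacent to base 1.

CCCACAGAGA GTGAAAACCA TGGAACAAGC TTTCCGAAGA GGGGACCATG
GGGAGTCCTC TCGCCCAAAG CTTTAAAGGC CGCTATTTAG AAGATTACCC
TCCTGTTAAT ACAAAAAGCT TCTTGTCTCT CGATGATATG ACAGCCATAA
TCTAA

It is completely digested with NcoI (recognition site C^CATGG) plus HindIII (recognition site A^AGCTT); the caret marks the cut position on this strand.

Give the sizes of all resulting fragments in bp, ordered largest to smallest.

57, 48, 22, 19, 9 bp

NcoI sites (CCATGG) start at positions 18, 46.
NcoI cuts after the first base of each site, so after positions 18, 46.
HindIII sites (AAGCTT) start at positions 27, 68, 116.
HindIII cuts after the first base of each site, so after positions 27, 68, 116.
Combined cut positions: 18, 27, 46, 68, 116.
Circular molecule, 5 cuts → 5 fragments:
  19–27 → 9 bp
  28–46 → 19 bp
  47–68 → 22 bp
  69–116 → 48 bp
  117–155 then 1–18 → 39 + 18 = 57 bp
Sorted largest to smallest: 57, 48, 22, 19, 9 bp.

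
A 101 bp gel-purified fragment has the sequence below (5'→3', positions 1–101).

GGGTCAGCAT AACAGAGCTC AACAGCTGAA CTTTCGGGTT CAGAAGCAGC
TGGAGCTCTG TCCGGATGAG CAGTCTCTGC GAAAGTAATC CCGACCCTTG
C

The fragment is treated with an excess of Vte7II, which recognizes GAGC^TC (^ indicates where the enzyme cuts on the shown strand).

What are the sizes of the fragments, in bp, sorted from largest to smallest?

45, 38, 18 bp

Vte7II sites (GAGCTC) start at positions 15, 53.
Vte7II cuts after base 4 of each site, so after positions 18, 56.
Linear molecule, 2 cuts → 3 fragments:
  1–18 → 18 bp
  19–56 → 38 bp
  57–101 → 45 bp
Sorted largest to smallest: 45, 38, 18 bp.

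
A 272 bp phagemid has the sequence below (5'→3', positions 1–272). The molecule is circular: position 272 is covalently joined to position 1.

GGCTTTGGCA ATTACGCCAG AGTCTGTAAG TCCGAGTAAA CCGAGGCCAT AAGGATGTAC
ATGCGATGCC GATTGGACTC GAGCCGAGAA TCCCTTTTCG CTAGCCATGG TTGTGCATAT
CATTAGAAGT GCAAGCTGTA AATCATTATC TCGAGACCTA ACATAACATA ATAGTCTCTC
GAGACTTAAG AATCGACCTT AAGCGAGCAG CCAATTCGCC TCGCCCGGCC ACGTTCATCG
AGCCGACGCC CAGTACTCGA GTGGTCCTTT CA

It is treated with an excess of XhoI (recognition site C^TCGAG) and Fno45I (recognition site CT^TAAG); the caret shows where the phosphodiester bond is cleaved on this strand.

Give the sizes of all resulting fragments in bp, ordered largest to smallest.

XhoI sites (CTCGAG) start at positions 78, 150, 178, 256.
XhoI cuts after the first base of each site, so after positions 78, 150, 178, 256.
Fno45I sites (CTTAAG) start at positions 185, 198.
Fno45I cuts after base 2 of each site, so after positions 186, 199.
Combined cut positions: 78, 150, 178, 186, 199, 256.
Circular molecule, 6 cuts → 6 fragments:
  79–150 → 72 bp
  151–178 → 28 bp
  179–186 → 8 bp
  187–199 → 13 bp
  200–256 → 57 bp
  257–272 then 1–78 → 16 + 78 = 94 bp
Sorted largest to smallest: 94, 72, 57, 28, 13, 8 bp.

94, 72, 57, 28, 13, 8 bp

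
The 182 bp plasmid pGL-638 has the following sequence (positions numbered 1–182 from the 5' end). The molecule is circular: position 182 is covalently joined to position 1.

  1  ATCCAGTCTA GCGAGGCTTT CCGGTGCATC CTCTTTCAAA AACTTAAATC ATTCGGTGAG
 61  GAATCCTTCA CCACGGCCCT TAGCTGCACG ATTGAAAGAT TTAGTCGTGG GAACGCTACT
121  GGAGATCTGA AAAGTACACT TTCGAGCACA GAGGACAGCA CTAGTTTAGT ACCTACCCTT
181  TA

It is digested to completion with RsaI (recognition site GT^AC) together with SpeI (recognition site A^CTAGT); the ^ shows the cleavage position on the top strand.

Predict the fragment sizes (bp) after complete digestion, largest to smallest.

147, 25, 10 bp

RsaI sites (GTAC) start at positions 134, 169.
RsaI cuts after base 2 of each site, so after positions 135, 170.
The SpeI site (ACTAGT) starts at position 160.
SpeI cuts after the first base of each site, so after position 160.
Combined cut positions: 135, 160, 170.
Circular molecule, 3 cuts → 3 fragments:
  136–160 → 25 bp
  161–170 → 10 bp
  171–182 then 1–135 → 12 + 135 = 147 bp
Sorted largest to smallest: 147, 25, 10 bp.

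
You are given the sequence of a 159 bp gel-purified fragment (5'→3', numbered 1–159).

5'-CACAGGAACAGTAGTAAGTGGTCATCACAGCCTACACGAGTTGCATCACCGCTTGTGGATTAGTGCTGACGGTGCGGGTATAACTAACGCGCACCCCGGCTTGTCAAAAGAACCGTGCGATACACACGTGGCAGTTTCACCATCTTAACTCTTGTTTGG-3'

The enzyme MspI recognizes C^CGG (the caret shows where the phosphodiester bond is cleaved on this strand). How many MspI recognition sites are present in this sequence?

1

CCGG occurs starting at position 96.
MspI cuts at 1 site.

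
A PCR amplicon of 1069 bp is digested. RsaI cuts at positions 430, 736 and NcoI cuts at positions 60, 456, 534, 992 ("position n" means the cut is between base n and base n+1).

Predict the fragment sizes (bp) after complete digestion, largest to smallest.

Combined cut positions (sorted): 60, 430, 456, 534, 736, 992.
Linear molecule, 6 cuts → 7 fragments:
  60 − 0 = 60 bp
  430 − 60 = 370 bp
  456 − 430 = 26 bp
  534 − 456 = 78 bp
  736 − 534 = 202 bp
  992 − 736 = 256 bp
  1069 − 992 = 77 bp
Sorted largest to smallest: 370, 256, 202, 78, 77, 60, 26 bp.

370, 256, 202, 78, 77, 60, 26 bp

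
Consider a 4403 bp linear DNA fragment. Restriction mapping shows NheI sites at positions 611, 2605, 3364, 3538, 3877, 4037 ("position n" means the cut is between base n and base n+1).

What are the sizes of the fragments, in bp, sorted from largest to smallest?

1994, 759, 611, 366, 339, 174, 160 bp

Linear molecule, 6 cuts → 7 fragments:
  611 − 0 = 611 bp
  2605 − 611 = 1994 bp
  3364 − 2605 = 759 bp
  3538 − 3364 = 174 bp
  3877 − 3538 = 339 bp
  4037 − 3877 = 160 bp
  4403 − 4037 = 366 bp
Sorted largest to smallest: 1994, 759, 611, 366, 339, 174, 160 bp.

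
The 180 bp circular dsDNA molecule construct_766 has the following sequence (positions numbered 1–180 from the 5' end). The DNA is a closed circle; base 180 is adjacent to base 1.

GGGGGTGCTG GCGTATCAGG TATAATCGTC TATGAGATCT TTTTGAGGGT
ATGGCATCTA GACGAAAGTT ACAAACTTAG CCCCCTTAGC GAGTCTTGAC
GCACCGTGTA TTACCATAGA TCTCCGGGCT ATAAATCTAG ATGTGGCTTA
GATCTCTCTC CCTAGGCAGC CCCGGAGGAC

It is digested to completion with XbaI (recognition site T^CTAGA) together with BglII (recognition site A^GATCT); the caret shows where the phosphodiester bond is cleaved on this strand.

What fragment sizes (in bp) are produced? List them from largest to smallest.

65, 61, 22, 18, 14 bp

XbaI sites (TCTAGA) start at positions 57, 136.
XbaI cuts after the first base of each site, so after positions 57, 136.
BglII sites (AGATCT) start at positions 35, 118, 150.
BglII cuts after the first base of each site, so after positions 35, 118, 150.
Combined cut positions: 35, 57, 118, 136, 150.
Circular molecule, 5 cuts → 5 fragments:
  36–57 → 22 bp
  58–118 → 61 bp
  119–136 → 18 bp
  137–150 → 14 bp
  151–180 then 1–35 → 30 + 35 = 65 bp
Sorted largest to smallest: 65, 61, 22, 18, 14 bp.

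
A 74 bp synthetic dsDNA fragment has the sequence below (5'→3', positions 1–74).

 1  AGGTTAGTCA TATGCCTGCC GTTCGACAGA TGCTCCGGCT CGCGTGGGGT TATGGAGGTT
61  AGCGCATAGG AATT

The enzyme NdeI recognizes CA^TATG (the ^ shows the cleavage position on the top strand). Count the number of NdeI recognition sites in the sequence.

CATATG occurs starting at position 9.
NdeI cuts at 1 site.

1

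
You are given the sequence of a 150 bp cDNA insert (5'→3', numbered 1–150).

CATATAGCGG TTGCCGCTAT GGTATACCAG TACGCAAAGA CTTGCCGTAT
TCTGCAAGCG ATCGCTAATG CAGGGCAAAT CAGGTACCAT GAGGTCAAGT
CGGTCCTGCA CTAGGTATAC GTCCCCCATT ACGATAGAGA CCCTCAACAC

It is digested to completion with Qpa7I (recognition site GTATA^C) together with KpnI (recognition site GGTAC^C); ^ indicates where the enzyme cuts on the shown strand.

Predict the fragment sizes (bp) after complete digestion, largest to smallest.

Qpa7I sites (GTATAC) start at positions 22, 115.
Qpa7I cuts after base 5 of each site (before the last base), so after positions 26, 119.
The KpnI site (GGTACC) starts at position 83.
KpnI cuts after base 5 of each site (before the last base), so after position 87.
Combined cut positions: 26, 87, 119.
Linear molecule, 3 cuts → 4 fragments:
  1–26 → 26 bp
  27–87 → 61 bp
  88–119 → 32 bp
  120–150 → 31 bp
Sorted largest to smallest: 61, 32, 31, 26 bp.

61, 32, 31, 26 bp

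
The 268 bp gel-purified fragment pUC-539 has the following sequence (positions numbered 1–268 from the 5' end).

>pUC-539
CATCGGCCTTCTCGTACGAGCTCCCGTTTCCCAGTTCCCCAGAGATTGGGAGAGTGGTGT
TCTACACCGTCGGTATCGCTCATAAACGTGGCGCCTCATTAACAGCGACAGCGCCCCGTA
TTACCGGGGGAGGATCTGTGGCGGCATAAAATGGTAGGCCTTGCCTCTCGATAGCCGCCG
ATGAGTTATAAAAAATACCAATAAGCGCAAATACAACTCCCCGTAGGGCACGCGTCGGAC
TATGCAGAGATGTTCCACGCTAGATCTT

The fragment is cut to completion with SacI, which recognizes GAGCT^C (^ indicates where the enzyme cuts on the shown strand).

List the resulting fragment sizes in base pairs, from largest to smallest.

246, 22 bp

The SacI site (GAGCTC) starts at position 18.
SacI cuts after base 5 of each site (before the last base), so after position 22.
Linear molecule, 1 cut → 2 fragments:
  1–22 → 22 bp
  23–268 → 246 bp
Sorted largest to smallest: 246, 22 bp.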